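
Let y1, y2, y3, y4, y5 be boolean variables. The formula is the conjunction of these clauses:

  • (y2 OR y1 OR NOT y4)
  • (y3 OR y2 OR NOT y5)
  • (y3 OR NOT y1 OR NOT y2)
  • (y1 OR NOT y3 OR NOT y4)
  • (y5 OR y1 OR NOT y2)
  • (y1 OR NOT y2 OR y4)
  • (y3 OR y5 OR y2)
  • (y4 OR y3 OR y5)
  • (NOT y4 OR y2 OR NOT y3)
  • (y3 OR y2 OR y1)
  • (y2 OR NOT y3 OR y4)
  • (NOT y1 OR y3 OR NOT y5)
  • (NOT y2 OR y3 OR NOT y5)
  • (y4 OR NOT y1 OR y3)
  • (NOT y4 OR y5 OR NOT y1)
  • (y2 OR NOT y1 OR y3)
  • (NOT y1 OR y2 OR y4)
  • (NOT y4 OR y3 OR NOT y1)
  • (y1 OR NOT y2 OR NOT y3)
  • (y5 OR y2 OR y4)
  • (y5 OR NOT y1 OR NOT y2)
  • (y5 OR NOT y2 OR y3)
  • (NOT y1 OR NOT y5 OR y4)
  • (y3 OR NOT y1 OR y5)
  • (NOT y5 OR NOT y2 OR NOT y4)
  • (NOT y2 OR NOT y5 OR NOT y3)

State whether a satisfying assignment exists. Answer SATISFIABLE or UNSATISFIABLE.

y2 = True:
  y1 = True:
    propagation gives y3=True, y5=True; an empty clause results — contradiction.
  y1 = False:
    propagation gives y5=True, y4=True; an empty clause results — contradiction.
y2 = False:
  y3 = True:
    propagation gives y4=False; an empty clause results — contradiction.
  y3 = False:
    propagation gives y5=False; an empty clause results — contradiction.
Every branch closes, so no satisfying assignment exists.

UNSATISFIABLE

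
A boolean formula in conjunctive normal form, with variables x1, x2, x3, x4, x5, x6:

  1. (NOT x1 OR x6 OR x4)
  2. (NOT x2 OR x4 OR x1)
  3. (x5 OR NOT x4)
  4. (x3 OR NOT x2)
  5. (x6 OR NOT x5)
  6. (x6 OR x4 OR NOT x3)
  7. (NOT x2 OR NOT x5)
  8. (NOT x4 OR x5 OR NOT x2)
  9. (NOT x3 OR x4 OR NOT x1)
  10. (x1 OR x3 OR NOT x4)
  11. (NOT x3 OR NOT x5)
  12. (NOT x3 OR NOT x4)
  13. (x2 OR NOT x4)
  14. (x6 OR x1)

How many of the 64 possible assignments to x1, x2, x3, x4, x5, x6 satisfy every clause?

Satisfying assignments:
  x1=F x2=F x3=F x4=F x5=F x6=T
  x1=F x2=F x3=F x4=F x5=T x6=T
  x1=F x2=F x3=T x4=F x5=F x6=T
  x1=T x2=F x3=F x4=F x5=F x6=T
  x1=T x2=F x3=F x4=F x5=T x6=T
That's 5 in total.

5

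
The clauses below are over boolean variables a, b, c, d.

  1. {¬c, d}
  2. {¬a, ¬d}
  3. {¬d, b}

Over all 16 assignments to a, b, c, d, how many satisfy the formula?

Satisfying assignments:
  a=F b=F c=F d=F
  a=F b=T c=F d=F
  a=F b=T c=F d=T
  a=F b=T c=T d=T
  a=T b=F c=F d=F
  a=T b=T c=F d=F
That's 6 in total.

6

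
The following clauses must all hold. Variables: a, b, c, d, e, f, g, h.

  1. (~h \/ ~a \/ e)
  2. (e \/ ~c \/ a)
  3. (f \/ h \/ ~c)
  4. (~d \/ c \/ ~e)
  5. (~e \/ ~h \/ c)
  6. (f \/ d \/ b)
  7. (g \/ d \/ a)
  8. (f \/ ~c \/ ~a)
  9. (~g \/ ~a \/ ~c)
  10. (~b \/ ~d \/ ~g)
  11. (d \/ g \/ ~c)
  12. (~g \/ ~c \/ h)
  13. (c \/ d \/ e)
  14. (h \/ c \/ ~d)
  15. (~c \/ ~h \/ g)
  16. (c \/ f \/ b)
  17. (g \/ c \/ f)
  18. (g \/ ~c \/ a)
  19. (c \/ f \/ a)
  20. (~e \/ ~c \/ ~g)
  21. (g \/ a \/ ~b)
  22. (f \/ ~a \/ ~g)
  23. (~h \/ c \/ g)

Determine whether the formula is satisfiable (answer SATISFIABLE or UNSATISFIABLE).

SATISFIABLE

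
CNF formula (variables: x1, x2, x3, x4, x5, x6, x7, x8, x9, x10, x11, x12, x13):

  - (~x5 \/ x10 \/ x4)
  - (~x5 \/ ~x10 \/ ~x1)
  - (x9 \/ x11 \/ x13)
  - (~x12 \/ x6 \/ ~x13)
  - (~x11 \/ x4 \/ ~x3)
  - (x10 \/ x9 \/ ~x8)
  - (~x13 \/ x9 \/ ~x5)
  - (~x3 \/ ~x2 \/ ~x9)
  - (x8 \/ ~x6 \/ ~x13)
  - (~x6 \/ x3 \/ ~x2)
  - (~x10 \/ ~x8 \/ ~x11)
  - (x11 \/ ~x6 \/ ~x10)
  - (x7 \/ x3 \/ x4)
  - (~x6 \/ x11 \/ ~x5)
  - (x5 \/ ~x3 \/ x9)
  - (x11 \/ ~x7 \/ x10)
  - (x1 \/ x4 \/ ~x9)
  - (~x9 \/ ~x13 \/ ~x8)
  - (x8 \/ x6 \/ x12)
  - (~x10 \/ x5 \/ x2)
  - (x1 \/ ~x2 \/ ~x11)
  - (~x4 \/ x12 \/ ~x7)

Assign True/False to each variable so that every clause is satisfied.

x1=True, x2=False, x3=True, x4=True, x5=True, x6=False, x7=True, x8=False, x9=False, x10=False, x11=True, x12=True, x13=False

Check each clause:
  1. (x4 \/ x10 \/ ~x5) — x4 is true.
  2. (~x5 \/ ~x10 \/ ~x1) — ~x10 is true.
  3. (x13 \/ x11 \/ x9) — x11 is true.
  4. (~x12 \/ x6 \/ ~x13) — ~x13 is true.
  5. (~x3 \/ x4 \/ ~x11) — x4 is true.
  6. (x10 \/ ~x8 \/ x9) — ~x8 is true.
  7. (x9 \/ ~x13 \/ ~x5) — ~x13 is true.
  8. (~x3 \/ ~x9 \/ ~x2) — ~x2 is true.
  9. (~x6 \/ ~x13 \/ x8) — ~x6 is true.
  10. (x3 \/ ~x6 \/ ~x2) — ~x6 is true.
  11. (~x8 \/ ~x10 \/ ~x11) — ~x8 is true.
  12. (~x6 \/ x11 \/ ~x10) — ~x6 is true.
  13. (x3 \/ x4 \/ x7) — x3 is true.
  14. (~x6 \/ x11 \/ ~x5) — x11 is true.
  15. (x5 \/ x9 \/ ~x3) — x5 is true.
  16. (x10 \/ ~x7 \/ x11) — x11 is true.
  17. (x4 \/ ~x9 \/ x1) — x1 is true.
  18. (~x9 \/ ~x13 \/ ~x8) — ~x8 is true.
  19. (x8 \/ x12 \/ x6) — x12 is true.
  20. (x5 \/ x2 \/ ~x10) — x5 is true.
  21. (~x11 \/ ~x2 \/ x1) — x1 is true.
  22. (x12 \/ ~x4 \/ ~x7) — x12 is true.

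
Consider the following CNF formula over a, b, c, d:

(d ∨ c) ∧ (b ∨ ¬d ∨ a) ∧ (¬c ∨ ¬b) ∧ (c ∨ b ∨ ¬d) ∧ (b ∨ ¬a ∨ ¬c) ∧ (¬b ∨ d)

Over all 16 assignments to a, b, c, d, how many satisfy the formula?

3

The models are:
  a=F b=F c=T d=F
  a=F b=T c=F d=T
  a=T b=T c=F d=T
That's 3 in total.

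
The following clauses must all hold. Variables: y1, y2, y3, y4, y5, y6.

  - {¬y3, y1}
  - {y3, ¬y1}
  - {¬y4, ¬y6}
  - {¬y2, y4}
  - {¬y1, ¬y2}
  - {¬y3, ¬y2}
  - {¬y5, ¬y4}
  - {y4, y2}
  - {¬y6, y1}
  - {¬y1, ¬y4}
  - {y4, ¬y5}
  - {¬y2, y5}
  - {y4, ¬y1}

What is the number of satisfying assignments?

Satisfying assignments:
  y1=0 y2=0 y3=0 y4=1 y5=0 y6=0
Count: 1.

1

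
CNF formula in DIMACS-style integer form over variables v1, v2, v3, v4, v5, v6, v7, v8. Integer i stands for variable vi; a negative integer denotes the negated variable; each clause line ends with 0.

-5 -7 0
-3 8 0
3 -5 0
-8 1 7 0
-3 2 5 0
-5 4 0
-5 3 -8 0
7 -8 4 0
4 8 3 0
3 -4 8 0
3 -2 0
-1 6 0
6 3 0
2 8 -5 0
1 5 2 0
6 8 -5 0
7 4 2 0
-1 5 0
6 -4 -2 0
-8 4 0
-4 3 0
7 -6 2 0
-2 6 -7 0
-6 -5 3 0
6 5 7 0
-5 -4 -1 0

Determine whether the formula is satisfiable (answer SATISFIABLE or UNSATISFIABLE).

Branch on v1: take v1 = False.
Try v2 = True.
  then v3 is forced to True.
  then v8 is forced to True.
  then v7 is forced to True.
  then v5 is forced to False.
  then v4 is forced to True.
  then v6 is forced to True.
So v1 = F, v2 = T, v3 = T, v4 = T, v5 = F, v6 = T, v7 = T, v8 = T is a satisfying assignment.

SATISFIABLE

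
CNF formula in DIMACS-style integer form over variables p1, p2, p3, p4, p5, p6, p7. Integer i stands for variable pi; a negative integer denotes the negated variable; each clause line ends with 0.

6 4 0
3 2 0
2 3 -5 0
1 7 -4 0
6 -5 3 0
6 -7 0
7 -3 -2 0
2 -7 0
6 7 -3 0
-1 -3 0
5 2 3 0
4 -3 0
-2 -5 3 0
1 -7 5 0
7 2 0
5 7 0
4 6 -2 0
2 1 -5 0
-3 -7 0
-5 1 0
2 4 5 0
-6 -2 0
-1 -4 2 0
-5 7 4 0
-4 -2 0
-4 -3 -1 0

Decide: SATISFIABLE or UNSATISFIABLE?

UNSATISFIABLE

p2 = True:
  propagation gives p6=False, p4=True; an empty clause results — contradiction.
p2 = False:
  propagation gives p3=True, p7=False; an empty clause results — contradiction.
Every branch closes, so no satisfying assignment exists.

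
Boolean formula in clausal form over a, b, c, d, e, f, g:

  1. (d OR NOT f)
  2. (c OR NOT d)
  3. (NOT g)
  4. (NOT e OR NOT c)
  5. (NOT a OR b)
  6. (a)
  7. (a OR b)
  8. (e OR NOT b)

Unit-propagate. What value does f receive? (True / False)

False

(NOT g) stands alone — g = False.
(a) is a unit clause: a = True.
In (NOT a OR b), NOT a is now false; b must hold, so b = True.
From (NOT b OR e) and b = True: e = True.
From (NOT c OR NOT e) and e = True: c = False.
(c OR NOT d): since c = False, the clause reduces to (NOT d). d = False.
(d OR NOT f) with d = False leaves only NOT f, so f = False.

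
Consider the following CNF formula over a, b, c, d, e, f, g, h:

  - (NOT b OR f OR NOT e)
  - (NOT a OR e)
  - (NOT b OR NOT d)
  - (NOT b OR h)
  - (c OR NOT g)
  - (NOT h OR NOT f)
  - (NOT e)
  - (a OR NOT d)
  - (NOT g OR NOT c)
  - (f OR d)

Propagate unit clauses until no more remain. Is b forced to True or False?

False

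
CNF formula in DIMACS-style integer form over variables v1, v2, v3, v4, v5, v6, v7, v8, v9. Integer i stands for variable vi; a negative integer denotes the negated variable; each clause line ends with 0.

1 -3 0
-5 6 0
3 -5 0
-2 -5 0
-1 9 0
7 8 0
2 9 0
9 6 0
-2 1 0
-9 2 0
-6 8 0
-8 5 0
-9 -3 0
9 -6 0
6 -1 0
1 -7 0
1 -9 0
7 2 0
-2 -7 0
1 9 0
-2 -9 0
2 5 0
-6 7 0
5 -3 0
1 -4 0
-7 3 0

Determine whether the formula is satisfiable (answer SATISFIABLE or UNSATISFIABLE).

UNSATISFIABLE

v9 = True:
  propagation gives v2=True; an empty clause results — contradiction.
v9 = False:
  propagation gives v1=False; an empty clause results — contradiction.
Every branch closes, so no satisfying assignment exists.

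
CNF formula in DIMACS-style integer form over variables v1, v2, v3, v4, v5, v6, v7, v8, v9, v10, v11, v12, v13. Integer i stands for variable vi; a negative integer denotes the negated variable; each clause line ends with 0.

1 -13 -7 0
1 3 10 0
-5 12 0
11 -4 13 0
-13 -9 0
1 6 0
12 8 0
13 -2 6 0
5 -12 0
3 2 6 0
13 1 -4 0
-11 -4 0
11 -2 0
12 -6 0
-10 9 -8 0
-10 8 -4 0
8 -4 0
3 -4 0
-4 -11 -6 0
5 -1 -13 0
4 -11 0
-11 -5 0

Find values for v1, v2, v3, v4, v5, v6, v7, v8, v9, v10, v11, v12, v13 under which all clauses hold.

v1=0, v2=0, v3=1, v4=0, v5=1, v6=1, v7=0, v8=0, v9=1, v10=1, v11=0, v12=1, v13=0

Pure literal: v3 appears only positively; assign v3 = True.
v7 occurs only negated in the remaining clauses — set v7 = False.
Branch on v1: take v1 = False.
  then v6 is forced to True.
  then v12 is forced to True.
  then v5 is forced to True.
  then v11 is forced to False.
  then v2 is forced to False.
For the remaining variables, v4 = False, v8 = False, v9 = True, v10 = True, v13 = False works.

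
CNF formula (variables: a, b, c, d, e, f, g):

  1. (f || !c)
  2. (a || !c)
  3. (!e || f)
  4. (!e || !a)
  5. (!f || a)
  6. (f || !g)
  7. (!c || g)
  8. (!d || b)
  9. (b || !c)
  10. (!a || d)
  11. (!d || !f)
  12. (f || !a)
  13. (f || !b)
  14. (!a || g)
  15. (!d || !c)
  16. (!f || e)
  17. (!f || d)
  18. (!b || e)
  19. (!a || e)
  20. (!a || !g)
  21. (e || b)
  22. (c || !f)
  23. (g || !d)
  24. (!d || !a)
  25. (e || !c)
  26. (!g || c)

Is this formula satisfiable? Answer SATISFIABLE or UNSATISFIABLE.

UNSATISFIABLE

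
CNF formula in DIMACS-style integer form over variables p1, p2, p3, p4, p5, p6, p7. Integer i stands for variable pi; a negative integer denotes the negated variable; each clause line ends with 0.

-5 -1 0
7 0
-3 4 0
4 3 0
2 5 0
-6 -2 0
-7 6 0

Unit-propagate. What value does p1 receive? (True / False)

False

Unit clause (p7) sets p7 = True.
In (p6 OR NOT p7), NOT p7 is now false; p6 must hold, so p6 = True.
(NOT p2 OR NOT p6): since p6 = True, the clause reduces to (NOT p2). p2 = False.
From (p2 OR p5) and p2 = False: p5 = True.
(NOT p5 OR NOT p1): since p5 = True, the clause reduces to (NOT p1). p1 = False.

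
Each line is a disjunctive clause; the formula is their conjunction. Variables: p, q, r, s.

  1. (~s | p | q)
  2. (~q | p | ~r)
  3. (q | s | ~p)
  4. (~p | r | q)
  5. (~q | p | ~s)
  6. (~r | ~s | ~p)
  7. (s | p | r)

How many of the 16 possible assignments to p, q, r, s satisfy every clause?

Satisfying assignments:
  p=0 q=0 r=1 s=0
  p=1 q=1 r=0 s=0
  p=1 q=1 r=0 s=1
  p=1 q=1 r=1 s=0
That's 4 in total.

4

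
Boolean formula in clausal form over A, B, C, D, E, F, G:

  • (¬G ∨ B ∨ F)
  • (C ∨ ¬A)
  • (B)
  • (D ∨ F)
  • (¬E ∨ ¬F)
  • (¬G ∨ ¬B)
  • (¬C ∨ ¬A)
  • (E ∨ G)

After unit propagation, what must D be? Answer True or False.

Unit clause (B) sets B = True.
(¬G ∨ ¬B): since B = True, the clause reduces to (¬G). G = False.
(E ∨ G) with G = False leaves only E, so E = True.
In (¬F ∨ ¬E), ¬E is now false; ¬F must hold, so F = False.
(D ∨ F): since F = False, the clause reduces to (D). D = True.

True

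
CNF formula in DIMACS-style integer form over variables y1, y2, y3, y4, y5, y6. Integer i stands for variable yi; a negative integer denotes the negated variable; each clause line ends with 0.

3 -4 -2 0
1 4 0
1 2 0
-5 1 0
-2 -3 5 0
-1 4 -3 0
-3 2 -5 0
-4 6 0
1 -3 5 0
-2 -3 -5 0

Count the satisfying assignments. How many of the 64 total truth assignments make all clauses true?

Split on y3, then y1.
  y3=T, y1=T: remaining (y2,y4,y5,y6) ∈ {(F,T,F,T)} — 1.
  y3=T, y1=F: a clause becomes empty — 0.
  y3=F, y1=T: y5 free; 5 ways for (y2,y4,y6) × 2^1 = 10.
  y3=F, y1=F: a clause becomes empty — 0.
Total: 1 + 0 + 10 + 0 = 11.

11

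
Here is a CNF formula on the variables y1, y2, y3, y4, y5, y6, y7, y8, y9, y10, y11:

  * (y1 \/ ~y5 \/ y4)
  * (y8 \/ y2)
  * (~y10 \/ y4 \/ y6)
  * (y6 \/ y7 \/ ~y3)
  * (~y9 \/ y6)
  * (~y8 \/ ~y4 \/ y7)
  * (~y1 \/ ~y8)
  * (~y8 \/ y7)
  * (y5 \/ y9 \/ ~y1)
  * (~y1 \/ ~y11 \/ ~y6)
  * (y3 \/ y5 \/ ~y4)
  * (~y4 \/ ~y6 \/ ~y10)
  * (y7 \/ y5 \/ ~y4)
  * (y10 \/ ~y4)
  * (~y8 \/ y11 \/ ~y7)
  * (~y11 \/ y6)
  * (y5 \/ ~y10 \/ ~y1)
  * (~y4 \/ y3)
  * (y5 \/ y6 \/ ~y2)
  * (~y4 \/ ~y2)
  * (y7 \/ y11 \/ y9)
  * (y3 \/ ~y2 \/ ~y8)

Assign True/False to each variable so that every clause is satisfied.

y1=True  y2=True  y3=True  y4=False  y5=False  y6=True  y7=True  y8=False  y9=True  y10=False  y11=False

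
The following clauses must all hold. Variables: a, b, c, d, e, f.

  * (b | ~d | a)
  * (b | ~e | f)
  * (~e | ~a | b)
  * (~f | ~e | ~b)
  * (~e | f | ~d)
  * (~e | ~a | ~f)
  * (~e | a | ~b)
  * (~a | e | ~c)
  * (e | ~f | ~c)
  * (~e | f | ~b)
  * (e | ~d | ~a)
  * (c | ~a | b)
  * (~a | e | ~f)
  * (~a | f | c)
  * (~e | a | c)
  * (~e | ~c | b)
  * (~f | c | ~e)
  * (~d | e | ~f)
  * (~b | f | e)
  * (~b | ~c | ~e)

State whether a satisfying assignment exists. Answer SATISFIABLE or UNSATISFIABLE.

SATISFIABLE

d occurs only negated in the remaining clauses — set d = False.
Set a = False and propagate.
Branch on b: take b = True.
  then e is forced to False.
  then f is forced to True.
  then c is forced to False.
So a=F, b=T, c=F, d=F, e=F, f=T is a satisfying assignment.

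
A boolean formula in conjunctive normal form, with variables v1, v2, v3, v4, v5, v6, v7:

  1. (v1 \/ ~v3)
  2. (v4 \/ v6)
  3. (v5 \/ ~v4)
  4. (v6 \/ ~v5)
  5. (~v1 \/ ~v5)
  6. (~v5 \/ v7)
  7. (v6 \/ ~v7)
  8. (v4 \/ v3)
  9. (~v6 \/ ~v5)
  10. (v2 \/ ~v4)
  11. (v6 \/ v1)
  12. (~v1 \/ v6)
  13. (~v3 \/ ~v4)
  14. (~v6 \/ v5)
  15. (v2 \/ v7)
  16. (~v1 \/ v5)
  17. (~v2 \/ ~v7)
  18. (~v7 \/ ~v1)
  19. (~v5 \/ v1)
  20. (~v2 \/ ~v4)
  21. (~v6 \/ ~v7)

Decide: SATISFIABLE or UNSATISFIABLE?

UNSATISFIABLE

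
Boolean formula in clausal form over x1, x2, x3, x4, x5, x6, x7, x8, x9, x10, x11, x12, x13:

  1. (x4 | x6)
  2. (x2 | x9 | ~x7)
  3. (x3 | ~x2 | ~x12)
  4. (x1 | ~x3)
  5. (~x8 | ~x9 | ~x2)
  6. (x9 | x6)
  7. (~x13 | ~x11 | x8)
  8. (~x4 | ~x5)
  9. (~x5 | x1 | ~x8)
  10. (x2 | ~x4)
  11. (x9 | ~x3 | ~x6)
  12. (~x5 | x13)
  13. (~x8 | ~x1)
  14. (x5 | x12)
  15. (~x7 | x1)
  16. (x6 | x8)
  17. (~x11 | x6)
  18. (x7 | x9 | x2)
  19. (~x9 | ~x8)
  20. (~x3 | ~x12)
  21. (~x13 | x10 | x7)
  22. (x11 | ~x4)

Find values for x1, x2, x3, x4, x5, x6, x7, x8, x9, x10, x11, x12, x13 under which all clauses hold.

Set x1 = True and propagate.
  then x8 is forced to False.
  then x6 is forced to True.
Set x2 = False and propagate.
  then x4 is forced to False.
The remaining clauses are satisfied by x3 = False, x5 = False, x7 = False, x9 = True, x10 = False, x11 = False, x12 = True, x13 = False.
Every clause has at least one true literal under this assignment.

x1=T, x2=F, x3=F, x4=F, x5=F, x6=T, x7=F, x8=F, x9=T, x10=F, x11=F, x12=T, x13=F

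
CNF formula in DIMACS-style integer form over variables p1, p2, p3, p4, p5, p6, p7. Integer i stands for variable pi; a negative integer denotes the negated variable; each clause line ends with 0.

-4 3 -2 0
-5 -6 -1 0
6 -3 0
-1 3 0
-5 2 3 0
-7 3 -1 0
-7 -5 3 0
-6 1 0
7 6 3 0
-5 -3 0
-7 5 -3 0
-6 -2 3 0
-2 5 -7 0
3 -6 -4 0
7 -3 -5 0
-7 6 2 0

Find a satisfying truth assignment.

Pure literal: p4 appears only negated; assign p4 = False.
Branch on p1: take p1 = True.
  then p3 is forced to True.
  then p6 is forced to True.
  then p5 is forced to False.
  then p7 is forced to False.
p2 is now unconstrained; take p2 = False.

p1=T, p2=F, p3=T, p4=F, p5=F, p6=T, p7=F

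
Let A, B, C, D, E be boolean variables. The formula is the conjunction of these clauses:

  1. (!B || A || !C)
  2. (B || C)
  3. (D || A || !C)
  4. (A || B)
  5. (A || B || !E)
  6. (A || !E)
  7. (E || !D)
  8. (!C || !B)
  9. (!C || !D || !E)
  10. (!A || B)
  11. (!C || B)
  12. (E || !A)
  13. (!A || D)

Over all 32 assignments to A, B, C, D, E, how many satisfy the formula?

Satisfying assignments:
  A=0 B=1 C=0 D=0 E=0
  A=1 B=1 C=0 D=1 E=1
Count: 2.

2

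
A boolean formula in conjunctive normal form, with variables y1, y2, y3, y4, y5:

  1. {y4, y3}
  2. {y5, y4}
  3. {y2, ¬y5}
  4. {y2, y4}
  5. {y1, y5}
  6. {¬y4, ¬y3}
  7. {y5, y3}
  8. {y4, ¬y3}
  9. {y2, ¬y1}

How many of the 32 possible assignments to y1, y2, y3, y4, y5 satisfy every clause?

2

Satisfying assignments:
  y1=F y2=T y3=F y4=T y5=T
  y1=T y2=T y3=F y4=T y5=T
Count: 2.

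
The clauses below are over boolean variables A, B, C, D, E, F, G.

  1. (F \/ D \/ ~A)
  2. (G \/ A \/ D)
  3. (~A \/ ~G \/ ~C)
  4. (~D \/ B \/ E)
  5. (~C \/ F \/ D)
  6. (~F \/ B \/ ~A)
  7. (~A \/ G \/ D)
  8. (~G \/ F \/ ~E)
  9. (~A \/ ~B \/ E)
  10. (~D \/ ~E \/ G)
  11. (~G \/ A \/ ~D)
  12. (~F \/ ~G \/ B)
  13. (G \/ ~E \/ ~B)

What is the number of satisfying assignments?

Case analysis on G and A:
  G=T, A=T: remaining (B,C,D,E,F) ∈ {(T,F,F,T,T); (T,F,T,T,T)} — 2.
  G=T, A=F: 6 of the 32 assignments to (B,C,D,E,F) work.
  G=F, A=T: a clause becomes empty — 0.
  G=F, A=F: remaining (B,C,D,E,F) ∈ {(T,F,T,F,F); (T,F,T,F,T); (T,T,T,F,F); (T,T,T,F,T)} — 4.
Total: 2 + 6 + 0 + 4 = 12.

12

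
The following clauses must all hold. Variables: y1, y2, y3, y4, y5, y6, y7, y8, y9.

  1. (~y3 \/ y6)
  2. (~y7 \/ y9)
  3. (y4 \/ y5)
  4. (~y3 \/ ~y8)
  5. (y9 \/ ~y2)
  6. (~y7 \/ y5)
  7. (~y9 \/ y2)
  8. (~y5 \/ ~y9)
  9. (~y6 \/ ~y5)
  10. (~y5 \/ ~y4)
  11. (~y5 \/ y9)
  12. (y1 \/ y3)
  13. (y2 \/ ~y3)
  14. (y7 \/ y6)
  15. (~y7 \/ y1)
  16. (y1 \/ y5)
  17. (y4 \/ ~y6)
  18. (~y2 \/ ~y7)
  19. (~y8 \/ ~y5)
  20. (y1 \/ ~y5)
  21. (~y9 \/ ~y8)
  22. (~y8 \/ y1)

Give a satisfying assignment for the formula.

y1=T, y2=T, y3=T, y4=T, y5=F, y6=T, y7=F, y8=F, y9=T

Check each clause:
  1. (y6 \/ ~y3) — y6 is true.
  2. (~y7 \/ y9) — y9 is true.
  3. (y4 \/ y5) — y4 is true.
  4. (~y3 \/ ~y8) — ~y8 is true.
  5. (~y2 \/ y9) — y9 is true.
  6. (y5 \/ ~y7) — ~y7 is true.
  7. (~y9 \/ y2) — y2 is true.
  8. (~y5 \/ ~y9) — ~y5 is true.
  9. (~y5 \/ ~y6) — ~y5 is true.
  10. (~y5 \/ ~y4) — ~y5 is true.
  11. (~y5 \/ y9) — y9 is true.
  12. (y1 \/ y3) — y1 is true.
  13. (~y3 \/ y2) — y2 is true.
  14. (y6 \/ y7) — y6 is true.
  15. (~y7 \/ y1) — y1 is true.
  16. (y5 \/ y1) — y1 is true.
  17. (y4 \/ ~y6) — y4 is true.
  18. (~y7 \/ ~y2) — ~y7 is true.
  19. (~y8 \/ ~y5) — ~y8 is true.
  20. (y1 \/ ~y5) — y1 is true.
  21. (~y8 \/ ~y9) — ~y8 is true.
  22. (~y8 \/ y1) — ~y8 is true.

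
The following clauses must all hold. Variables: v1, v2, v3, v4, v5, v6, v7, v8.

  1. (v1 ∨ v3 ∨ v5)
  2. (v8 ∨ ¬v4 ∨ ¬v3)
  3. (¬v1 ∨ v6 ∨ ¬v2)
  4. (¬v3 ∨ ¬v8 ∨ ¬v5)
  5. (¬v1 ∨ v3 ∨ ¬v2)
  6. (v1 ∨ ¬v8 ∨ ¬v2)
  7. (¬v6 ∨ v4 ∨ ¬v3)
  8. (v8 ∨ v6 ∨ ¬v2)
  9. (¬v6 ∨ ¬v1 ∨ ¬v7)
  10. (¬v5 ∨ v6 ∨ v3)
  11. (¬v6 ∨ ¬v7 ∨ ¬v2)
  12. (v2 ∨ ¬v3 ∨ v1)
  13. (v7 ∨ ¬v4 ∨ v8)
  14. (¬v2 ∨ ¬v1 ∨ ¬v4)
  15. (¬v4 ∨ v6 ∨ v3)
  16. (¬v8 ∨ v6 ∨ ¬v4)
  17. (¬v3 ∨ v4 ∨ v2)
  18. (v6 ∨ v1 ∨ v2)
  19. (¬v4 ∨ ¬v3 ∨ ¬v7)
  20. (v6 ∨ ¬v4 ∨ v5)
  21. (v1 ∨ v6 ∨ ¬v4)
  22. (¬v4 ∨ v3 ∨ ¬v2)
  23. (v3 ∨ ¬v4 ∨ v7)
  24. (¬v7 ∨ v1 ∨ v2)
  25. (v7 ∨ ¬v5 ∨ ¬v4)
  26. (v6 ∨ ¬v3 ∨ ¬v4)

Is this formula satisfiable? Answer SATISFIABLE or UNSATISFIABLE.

Try v1 = True.
Set v2 = False and propagate.
Set v3 = False and propagate.
For the remaining variables, v4 = False, v5 = True, v6 = True, v7 = False, v8 = True works.
Every clause has at least one true literal under this assignment.
So v1=1  v2=0  v3=0  v4=0  v5=1  v6=1  v7=0  v8=1 is a satisfying assignment.

SATISFIABLE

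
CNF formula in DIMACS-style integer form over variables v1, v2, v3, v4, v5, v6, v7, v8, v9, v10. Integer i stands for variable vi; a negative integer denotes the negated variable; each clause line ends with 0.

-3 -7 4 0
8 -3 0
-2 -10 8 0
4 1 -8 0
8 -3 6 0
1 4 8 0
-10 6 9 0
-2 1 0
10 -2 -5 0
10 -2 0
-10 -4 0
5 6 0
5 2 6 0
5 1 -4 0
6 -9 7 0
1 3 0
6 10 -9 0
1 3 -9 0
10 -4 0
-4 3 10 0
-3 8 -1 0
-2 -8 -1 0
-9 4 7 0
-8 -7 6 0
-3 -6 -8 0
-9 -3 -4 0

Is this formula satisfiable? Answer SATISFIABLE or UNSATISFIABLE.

Branch on v1: take v1 = True.
For the remaining variables, v2 = False, v3 = False, v4 = False, v5 = True, v6 = True, v7 = True, v8 = False, v9 = False, v10 = False works.
So v1=1  v2=0  v3=0  v4=0  v5=1  v6=1  v7=1  v8=0  v9=0  v10=0 is a satisfying assignment.

SATISFIABLE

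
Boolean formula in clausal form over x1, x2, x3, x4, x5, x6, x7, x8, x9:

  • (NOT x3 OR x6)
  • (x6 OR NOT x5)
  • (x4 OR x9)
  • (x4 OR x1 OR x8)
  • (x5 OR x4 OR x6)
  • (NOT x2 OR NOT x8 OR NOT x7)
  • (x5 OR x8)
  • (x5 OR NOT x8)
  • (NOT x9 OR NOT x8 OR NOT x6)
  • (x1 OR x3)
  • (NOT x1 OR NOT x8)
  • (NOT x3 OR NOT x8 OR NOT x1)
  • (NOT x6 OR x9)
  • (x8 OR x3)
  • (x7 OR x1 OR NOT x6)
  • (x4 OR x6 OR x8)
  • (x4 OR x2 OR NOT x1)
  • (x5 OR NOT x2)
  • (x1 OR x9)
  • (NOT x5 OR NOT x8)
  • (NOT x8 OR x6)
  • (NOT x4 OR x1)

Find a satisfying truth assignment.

x1=1  x2=1  x3=1  x4=0  x5=1  x6=1  x7=1  x8=0  x9=1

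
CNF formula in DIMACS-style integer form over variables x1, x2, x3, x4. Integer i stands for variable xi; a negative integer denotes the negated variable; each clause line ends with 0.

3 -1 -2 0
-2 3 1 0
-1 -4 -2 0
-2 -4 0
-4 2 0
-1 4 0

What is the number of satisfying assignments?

Satisfying assignments:
  x1=0 x2=0 x3=0 x4=0
  x1=0 x2=0 x3=1 x4=0
  x1=0 x2=1 x3=1 x4=0
Count: 3.

3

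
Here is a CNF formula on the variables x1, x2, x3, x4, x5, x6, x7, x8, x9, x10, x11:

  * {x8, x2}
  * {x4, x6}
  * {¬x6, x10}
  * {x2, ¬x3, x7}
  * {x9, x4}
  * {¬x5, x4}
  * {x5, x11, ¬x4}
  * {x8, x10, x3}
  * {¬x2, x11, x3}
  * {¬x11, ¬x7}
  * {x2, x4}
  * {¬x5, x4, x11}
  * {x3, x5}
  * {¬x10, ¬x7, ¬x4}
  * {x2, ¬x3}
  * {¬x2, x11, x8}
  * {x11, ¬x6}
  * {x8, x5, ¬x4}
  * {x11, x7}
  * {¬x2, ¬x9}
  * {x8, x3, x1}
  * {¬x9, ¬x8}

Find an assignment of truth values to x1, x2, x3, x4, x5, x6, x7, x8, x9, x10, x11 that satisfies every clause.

x1=False, x2=True, x3=True, x4=True, x5=True, x6=False, x7=False, x8=True, x9=False, x10=True, x11=True

Set x1 = False and propagate.
For the remaining variables, x2 = True, x3 = True, x4 = True, x5 = True, x6 = False, x7 = False, x8 = True, x9 = False, x10 = True, x11 = True works.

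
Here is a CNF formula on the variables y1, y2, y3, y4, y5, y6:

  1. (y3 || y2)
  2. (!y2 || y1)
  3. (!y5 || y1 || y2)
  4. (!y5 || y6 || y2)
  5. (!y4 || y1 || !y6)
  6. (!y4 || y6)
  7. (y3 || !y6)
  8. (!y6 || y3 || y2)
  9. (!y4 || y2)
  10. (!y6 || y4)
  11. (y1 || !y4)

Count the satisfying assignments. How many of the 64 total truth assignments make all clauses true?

8

Case analysis on y2 and y6:
  y2=1, y6=1: remaining (y1,y3,y4,y5) ∈ {(1,1,1,0); (1,1,1,1)} — 2.
  y2=1, y6=0: remaining (y1,y3,y4,y5) ∈ {(1,0,0,0); (1,0,0,1); (1,1,0,0); (1,1,0,1)} — 4.
  y2=0, y6=1: a clause becomes empty — 0.
  y2=0, y6=0: remaining (y1,y3,y4,y5) ∈ {(0,1,0,0); (1,1,0,0)} — 2.
Total: 2 + 4 + 0 + 2 = 8.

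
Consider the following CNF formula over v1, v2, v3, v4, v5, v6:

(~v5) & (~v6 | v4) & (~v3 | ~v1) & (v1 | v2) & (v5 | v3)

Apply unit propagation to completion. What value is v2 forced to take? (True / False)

True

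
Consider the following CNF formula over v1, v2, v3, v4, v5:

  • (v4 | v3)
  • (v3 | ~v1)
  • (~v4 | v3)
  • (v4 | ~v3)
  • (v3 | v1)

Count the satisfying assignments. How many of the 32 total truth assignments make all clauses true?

8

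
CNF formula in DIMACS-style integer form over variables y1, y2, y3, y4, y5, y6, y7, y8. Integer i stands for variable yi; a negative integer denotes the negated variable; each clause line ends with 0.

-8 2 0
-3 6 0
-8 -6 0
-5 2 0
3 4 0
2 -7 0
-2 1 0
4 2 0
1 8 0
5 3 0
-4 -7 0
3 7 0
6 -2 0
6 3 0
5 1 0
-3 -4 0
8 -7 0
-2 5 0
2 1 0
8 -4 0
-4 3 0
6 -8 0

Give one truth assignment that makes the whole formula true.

Pure literal: y1 appears only positively; assign y1 = True.
Set y2 = True and propagate.
  then y6 is forced to True.
  then y8 is forced to False.
  then y7 is forced to False.
  then y3 is forced to True.
  then y4 is forced to False.
  then y5 is forced to True.

y1=T, y2=T, y3=T, y4=F, y5=T, y6=T, y7=F, y8=F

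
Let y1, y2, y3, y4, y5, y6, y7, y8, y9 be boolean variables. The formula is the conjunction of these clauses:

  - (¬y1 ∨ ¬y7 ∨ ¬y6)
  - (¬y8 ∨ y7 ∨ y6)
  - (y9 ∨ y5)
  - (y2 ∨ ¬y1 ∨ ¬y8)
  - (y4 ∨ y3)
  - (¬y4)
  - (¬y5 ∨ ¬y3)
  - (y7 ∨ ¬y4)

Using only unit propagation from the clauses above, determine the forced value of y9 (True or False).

(¬y4) stands alone — y4 = False.
(y3 ∨ y4): since y4 = False, the clause reduces to (y3). y3 = True.
(¬y3 ∨ ¬y5) with y3 = True leaves only ¬y5, so y5 = False.
(y5 ∨ y9): since y5 = False, the clause reduces to (y9). y9 = True.

True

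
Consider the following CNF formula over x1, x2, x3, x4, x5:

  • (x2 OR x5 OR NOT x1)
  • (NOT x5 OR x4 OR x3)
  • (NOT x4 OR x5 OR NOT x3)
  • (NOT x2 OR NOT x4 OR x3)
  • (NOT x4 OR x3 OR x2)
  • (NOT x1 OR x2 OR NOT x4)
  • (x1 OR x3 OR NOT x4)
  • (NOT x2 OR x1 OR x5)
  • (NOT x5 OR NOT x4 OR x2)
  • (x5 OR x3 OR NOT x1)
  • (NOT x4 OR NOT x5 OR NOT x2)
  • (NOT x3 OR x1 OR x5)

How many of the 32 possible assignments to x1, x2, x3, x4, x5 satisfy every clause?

The models are:
  x1=F x2=F x3=F x4=F x5=F
  x1=F x2=F x3=T x4=F x5=T
  x1=F x2=T x3=T x4=F x5=T
  x1=T x2=F x3=T x4=F x5=T
  x1=T x2=T x3=T x4=F x5=F
  x1=T x2=T x3=T x4=F x5=T
Count: 6.

6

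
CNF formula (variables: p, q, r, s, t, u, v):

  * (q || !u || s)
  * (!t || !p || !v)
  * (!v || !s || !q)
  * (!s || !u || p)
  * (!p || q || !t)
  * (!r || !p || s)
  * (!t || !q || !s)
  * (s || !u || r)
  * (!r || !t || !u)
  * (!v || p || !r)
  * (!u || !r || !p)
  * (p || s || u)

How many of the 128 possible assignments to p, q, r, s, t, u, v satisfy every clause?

Split on p, then s.
  p=1, s=1: 9 of the 32 assignments to (q,r,t,u,v) work.
  p=1, s=0: 5 of the 32 assignments to (q,r,t,u,v) work.
  p=0, s=1: 8 of the 32 assignments to (q,r,t,u,v) work.
  p=0, s=0: remaining (q,r,t,u,v) ∈ {(1,1,0,1,0)} — 1.
Total: 9 + 5 + 8 + 1 = 23.

23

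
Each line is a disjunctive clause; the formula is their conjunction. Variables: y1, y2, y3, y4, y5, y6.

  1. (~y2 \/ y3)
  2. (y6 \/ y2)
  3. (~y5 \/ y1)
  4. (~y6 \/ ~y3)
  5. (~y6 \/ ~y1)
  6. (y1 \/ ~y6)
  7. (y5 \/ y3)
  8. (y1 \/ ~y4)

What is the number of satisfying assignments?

5

The models are:
  y1=0 y2=1 y3=1 y4=0 y5=0 y6=0
  y1=1 y2=1 y3=1 y4=0 y5=0 y6=0
  y1=1 y2=1 y3=1 y4=0 y5=1 y6=0
  y1=1 y2=1 y3=1 y4=1 y5=0 y6=0
  y1=1 y2=1 y3=1 y4=1 y5=1 y6=0
Count: 5.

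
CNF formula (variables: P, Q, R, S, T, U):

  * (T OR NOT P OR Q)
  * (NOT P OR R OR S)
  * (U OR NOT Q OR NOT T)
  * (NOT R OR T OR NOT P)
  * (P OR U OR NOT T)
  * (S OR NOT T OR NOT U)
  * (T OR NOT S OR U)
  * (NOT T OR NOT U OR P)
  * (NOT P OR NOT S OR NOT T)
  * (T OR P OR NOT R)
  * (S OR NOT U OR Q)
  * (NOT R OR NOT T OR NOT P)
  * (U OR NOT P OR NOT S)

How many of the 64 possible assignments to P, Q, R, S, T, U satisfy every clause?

Satisfying assignments:
  P=0 Q=0 R=0 S=0 T=0 U=0
  P=0 Q=0 R=0 S=1 T=0 U=1
  P=0 Q=1 R=0 S=0 T=0 U=0
  P=0 Q=1 R=0 S=0 T=0 U=1
  P=0 Q=1 R=0 S=1 T=0 U=1
  P=1 Q=1 R=0 S=1 T=0 U=1
That's 6 in total.

6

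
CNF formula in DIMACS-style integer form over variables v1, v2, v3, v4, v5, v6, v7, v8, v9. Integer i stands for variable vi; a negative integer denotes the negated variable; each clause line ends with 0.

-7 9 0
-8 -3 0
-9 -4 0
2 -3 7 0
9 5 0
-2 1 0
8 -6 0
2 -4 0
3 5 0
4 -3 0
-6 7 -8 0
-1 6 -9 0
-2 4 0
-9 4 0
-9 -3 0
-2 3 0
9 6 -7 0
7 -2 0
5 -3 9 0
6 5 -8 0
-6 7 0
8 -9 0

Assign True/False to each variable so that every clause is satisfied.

v1=T, v2=F, v3=F, v4=F, v5=T, v6=F, v7=F, v8=T, v9=F

Pure literal: v5 appears only positively; assign v5 = True.
Try v1 = True.
The remaining clauses are satisfied by v2 = False, v3 = False, v4 = False, v6 = False, v7 = False, v8 = True, v9 = False.
Every clause has at least one true literal under this assignment.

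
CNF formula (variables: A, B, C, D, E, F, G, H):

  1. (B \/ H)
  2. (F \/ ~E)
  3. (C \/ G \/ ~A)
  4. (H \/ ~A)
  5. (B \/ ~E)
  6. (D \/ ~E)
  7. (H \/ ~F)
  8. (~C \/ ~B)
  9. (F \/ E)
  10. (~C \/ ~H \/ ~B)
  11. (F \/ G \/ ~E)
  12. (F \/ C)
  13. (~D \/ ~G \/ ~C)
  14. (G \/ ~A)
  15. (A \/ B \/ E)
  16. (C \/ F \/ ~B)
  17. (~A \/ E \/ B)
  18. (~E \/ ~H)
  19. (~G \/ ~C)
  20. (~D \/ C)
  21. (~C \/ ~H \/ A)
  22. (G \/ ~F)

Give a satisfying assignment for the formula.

Branch on A: take A = False.
Set B = True and propagate.
  then C is forced to False.
  then F is forced to True.
  then H is forced to True.
  then E is forced to False.
  then D is forced to False.
  then G is forced to True.
Every clause has at least one true literal under this assignment.

A = F, B = T, C = F, D = F, E = F, F = T, G = T, H = T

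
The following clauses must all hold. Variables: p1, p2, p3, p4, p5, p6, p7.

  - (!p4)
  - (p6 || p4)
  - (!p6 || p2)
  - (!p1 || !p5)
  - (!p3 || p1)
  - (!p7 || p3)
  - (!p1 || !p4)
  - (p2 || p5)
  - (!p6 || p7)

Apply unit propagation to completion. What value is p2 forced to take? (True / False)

(!p4) stands alone — p4 = False.
From (p6 || p4) and p4 = False: p6 = True.
(p2 || !p6) with p6 = True leaves only p2, so p2 = True.

True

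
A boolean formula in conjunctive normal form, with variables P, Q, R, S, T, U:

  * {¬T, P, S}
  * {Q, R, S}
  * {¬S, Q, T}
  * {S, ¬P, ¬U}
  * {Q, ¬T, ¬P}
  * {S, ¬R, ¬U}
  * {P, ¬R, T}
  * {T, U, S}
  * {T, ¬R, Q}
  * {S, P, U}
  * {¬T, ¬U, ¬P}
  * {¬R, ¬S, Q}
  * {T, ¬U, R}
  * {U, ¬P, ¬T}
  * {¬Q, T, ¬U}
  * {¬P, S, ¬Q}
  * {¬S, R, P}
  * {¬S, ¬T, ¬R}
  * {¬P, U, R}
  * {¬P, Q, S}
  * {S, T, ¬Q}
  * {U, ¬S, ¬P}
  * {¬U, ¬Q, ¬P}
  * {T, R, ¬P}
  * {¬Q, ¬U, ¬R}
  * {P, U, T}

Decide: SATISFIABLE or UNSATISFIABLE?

P = True:
  Q = True:
    propagation gives S=True, U=True; an empty clause results — contradiction.
  Q = False:
    propagation gives T=False, S=False; an empty clause results — contradiction.
P = False:
  S = True:
    propagation gives R=True, T=True; an empty clause results — contradiction.
  S = False:
    propagation gives T=False, R=False, Q=True; an empty clause results — contradiction.
Every branch closes, so no satisfying assignment exists.

UNSATISFIABLE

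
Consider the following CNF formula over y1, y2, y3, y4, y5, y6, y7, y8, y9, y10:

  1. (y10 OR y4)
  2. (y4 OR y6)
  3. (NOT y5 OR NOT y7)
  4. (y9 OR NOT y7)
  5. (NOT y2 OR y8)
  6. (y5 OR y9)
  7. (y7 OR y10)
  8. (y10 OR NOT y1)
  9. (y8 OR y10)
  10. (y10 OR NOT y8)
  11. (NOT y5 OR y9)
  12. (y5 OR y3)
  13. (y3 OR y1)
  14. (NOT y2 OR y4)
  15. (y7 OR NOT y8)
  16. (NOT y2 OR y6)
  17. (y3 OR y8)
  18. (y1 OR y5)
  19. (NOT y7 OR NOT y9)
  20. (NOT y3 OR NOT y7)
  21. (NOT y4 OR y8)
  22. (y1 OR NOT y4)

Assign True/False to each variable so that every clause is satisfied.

y1=F  y2=F  y3=T  y4=F  y5=T  y6=T  y7=F  y8=F  y9=T  y10=T

Check each clause:
  1. (y4 OR y10) — y10 is true.
  2. (y6 OR y4) — y6 is true.
  3. (NOT y5 OR NOT y7) — NOT y7 is true.
  4. (NOT y7 OR y9) — NOT y7 is true.
  5. (y8 OR NOT y2) — NOT y2 is true.
  6. (y9 OR y5) — y9 is true.
  7. (y10 OR y7) — y10 is true.
  8. (NOT y1 OR y10) — y10 is true.
  9. (y8 OR y10) — y10 is true.
  10. (NOT y8 OR y10) — NOT y8 is true.
  11. (NOT y5 OR y9) — y9 is true.
  12. (y3 OR y5) — y3 is true.
  13. (y1 OR y3) — y3 is true.
  14. (NOT y2 OR y4) — NOT y2 is true.
  15. (y7 OR NOT y8) — NOT y8 is true.
  16. (y6 OR NOT y2) — y6 is true.
  17. (y3 OR y8) — y3 is true.
  18. (y1 OR y5) — y5 is true.
  19. (NOT y7 OR NOT y9) — NOT y7 is true.
  20. (NOT y3 OR NOT y7) — NOT y7 is true.
  21. (NOT y4 OR y8) — NOT y4 is true.
  22. (NOT y4 OR y1) — NOT y4 is true.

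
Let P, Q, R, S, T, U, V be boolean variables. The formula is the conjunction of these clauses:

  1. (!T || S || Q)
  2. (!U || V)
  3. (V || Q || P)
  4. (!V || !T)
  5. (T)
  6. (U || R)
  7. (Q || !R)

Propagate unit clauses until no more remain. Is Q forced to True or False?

True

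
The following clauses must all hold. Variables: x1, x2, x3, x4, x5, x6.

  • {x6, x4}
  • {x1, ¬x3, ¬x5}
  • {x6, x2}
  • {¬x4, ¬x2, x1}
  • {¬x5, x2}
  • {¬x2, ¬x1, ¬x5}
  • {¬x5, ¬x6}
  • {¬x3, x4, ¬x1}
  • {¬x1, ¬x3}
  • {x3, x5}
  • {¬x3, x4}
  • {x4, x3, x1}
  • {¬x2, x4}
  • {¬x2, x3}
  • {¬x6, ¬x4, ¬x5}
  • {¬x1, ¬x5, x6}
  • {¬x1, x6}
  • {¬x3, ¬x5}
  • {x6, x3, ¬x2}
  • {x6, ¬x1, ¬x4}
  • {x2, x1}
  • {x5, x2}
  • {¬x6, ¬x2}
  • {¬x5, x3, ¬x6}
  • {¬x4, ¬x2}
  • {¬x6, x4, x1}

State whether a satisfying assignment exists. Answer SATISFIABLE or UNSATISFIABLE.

x1 = True:
  propagation gives x3=False, x5=True, x2=True; an empty clause results — contradiction.
x1 = False:
  propagation gives x2=True, x4=False; an empty clause results — contradiction.
Every branch closes, so no satisfying assignment exists.

UNSATISFIABLE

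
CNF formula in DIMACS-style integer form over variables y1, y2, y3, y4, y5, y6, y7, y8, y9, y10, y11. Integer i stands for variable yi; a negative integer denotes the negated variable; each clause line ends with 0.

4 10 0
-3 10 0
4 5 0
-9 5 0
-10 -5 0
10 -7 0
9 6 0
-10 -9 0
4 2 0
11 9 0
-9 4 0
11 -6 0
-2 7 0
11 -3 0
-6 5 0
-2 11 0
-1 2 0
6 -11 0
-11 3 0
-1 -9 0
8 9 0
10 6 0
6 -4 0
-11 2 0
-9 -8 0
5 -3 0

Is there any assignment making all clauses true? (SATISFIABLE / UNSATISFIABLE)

UNSATISFIABLE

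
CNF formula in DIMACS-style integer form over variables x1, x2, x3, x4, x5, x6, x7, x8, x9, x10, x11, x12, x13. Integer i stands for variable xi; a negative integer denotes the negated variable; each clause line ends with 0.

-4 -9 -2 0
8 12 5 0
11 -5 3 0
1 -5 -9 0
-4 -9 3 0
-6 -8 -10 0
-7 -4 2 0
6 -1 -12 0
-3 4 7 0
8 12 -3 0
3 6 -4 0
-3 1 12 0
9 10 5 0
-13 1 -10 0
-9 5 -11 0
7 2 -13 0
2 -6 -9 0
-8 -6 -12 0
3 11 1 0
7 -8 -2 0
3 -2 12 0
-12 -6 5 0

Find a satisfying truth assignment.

x1=True, x2=True, x3=True, x4=False, x5=True, x6=True, x7=True, x8=False, x9=False, x10=False, x11=True, x12=True, x13=False

Check each clause:
  1. (~x9 | ~x4 | ~x2) — ~x4 is true.
  2. (x8 | x5 | x12) — x12 is true.
  3. (x11 | ~x5 | x3) — x3 is true.
  4. (~x5 | x1 | ~x9) — x1 is true.
  5. (x3 | ~x4 | ~x9) — x3 is true.
  6. (~x8 | ~x10 | ~x6) — ~x8 is true.
  7. (x2 | ~x7 | ~x4) — x2 is true.
  8. (x6 | ~x1 | ~x12) — x6 is true.
  9. (~x3 | x7 | x4) — x7 is true.
  10. (x12 | x8 | ~x3) — x12 is true.
  11. (x3 | ~x4 | x6) — x3 is true.
  12. (x1 | ~x3 | x12) — x1 is true.
  13. (x9 | x5 | x10) — x5 is true.
  14. (~x10 | ~x13 | x1) — x1 is true.
  15. (~x9 | ~x11 | x5) — x5 is true.
  16. (x2 | ~x13 | x7) — x2 is true.
  17. (x2 | ~x6 | ~x9) — x2 is true.
  18. (~x12 | ~x8 | ~x6) — ~x8 is true.
  19. (x3 | x1 | x11) — x11 is true.
  20. (~x2 | ~x8 | x7) — ~x8 is true.
  21. (~x2 | x3 | x12) — x3 is true.
  22. (~x6 | x5 | ~x12) — x5 is true.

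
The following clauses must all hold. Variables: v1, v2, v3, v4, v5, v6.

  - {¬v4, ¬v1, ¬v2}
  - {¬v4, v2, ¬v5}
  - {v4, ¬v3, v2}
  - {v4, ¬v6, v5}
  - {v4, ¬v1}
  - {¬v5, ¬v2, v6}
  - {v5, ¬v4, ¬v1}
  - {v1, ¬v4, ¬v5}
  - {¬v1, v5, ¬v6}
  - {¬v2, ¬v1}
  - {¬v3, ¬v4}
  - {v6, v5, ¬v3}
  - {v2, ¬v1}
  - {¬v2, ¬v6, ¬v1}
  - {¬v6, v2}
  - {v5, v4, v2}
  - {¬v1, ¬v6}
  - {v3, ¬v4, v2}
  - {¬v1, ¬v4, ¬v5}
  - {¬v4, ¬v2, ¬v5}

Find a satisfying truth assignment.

v1=False, v2=True, v3=True, v4=False, v5=True, v6=True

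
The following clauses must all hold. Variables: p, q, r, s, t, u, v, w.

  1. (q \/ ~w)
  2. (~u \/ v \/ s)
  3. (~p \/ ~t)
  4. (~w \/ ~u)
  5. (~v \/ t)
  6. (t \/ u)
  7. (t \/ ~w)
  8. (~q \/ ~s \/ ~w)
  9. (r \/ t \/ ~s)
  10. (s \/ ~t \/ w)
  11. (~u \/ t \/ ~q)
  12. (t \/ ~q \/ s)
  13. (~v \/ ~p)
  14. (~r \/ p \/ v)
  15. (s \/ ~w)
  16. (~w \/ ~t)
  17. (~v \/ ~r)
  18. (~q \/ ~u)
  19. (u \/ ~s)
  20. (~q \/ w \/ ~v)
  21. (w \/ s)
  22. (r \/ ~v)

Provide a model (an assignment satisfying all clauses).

Try p = False.
Branch on q: take q = False.
  then w is forced to False.
  then s is forced to True.
  then u is forced to True.
Try r = False.
  then t is forced to True.
  then v is forced to False.
Every clause has at least one true literal under this assignment.
Check each clause:
  1. (q \/ ~w) — ~w is true.
  2. (s \/ v \/ ~u) — s is true.
  3. (~t \/ ~p) — ~p is true.
  4. (~w \/ ~u) — ~w is true.
  5. (~v \/ t) — ~v is true.
  6. (u \/ t) — t is true.
  7. (t \/ ~w) — ~w is true.
  8. (~q \/ ~s \/ ~w) — ~w is true.
  9. (r \/ t \/ ~s) — t is true.
  10. (s \/ ~t \/ w) — s is true.
  11. (~q \/ ~u \/ t) — t is true.
  12. (~q \/ s \/ t) — s is true.
  13. (~p \/ ~v) — ~v is true.
  14. (p \/ v \/ ~r) — ~r is true.
  15. (s \/ ~w) — ~w is true.
  16. (~t \/ ~w) — ~w is true.
  17. (~v \/ ~r) — ~v is true.
  18. (~q \/ ~u) — ~q is true.
  19. (~s \/ u) — u is true.
  20. (w \/ ~v \/ ~q) — ~v is true.
  21. (s \/ w) — s is true.
  22. (~v \/ r) — ~v is true.

p = False, q = False, r = False, s = True, t = True, u = True, v = False, w = False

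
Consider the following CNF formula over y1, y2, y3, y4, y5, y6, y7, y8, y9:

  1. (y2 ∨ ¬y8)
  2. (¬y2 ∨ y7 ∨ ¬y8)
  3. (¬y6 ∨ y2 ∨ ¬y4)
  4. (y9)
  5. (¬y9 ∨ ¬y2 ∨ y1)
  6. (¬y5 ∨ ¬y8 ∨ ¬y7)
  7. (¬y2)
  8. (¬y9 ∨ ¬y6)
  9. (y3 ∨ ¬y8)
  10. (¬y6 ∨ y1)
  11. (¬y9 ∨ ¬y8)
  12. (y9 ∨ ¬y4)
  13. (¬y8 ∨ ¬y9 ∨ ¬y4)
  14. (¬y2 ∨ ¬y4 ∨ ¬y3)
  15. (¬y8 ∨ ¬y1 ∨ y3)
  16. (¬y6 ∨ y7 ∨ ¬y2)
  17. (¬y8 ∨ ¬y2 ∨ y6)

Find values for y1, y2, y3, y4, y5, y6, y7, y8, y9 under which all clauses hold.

y1=F  y2=F  y3=T  y4=T  y5=T  y6=F  y7=T  y8=F  y9=T

Check each clause:
  1. (¬y8 ∨ y2) — ¬y8 is true.
  2. (y7 ∨ ¬y8 ∨ ¬y2) — ¬y8 is true.
  3. (¬y6 ∨ ¬y4 ∨ y2) — ¬y6 is true.
  4. (y9) — y9 is true.
  5. (¬y9 ∨ ¬y2 ∨ y1) — ¬y2 is true.
  6. (¬y7 ∨ ¬y8 ∨ ¬y5) — ¬y8 is true.
  7. (¬y2) — ¬y2 is true.
  8. (¬y6 ∨ ¬y9) — ¬y6 is true.
  9. (¬y8 ∨ y3) — ¬y8 is true.
  10. (¬y6 ∨ y1) — ¬y6 is true.
  11. (¬y8 ∨ ¬y9) — ¬y8 is true.
  12. (y9 ∨ ¬y4) — y9 is true.
  13. (¬y8 ∨ ¬y4 ∨ ¬y9) — ¬y8 is true.
  14. (¬y4 ∨ ¬y2 ∨ ¬y3) — ¬y2 is true.
  15. (¬y1 ∨ ¬y8 ∨ y3) — ¬y8 is true.
  16. (¬y6 ∨ ¬y2 ∨ y7) — ¬y6 is true.
  17. (¬y8 ∨ y6 ∨ ¬y2) — ¬y8 is true.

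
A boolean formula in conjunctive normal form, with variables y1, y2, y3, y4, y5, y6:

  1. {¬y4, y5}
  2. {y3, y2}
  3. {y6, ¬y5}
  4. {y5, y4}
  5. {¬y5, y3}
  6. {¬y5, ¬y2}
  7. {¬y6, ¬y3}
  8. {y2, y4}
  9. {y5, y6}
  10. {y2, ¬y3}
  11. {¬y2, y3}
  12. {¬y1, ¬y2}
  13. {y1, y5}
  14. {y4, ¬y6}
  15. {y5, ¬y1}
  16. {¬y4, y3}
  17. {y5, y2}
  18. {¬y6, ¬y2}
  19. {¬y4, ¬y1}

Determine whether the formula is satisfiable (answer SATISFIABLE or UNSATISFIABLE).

UNSATISFIABLE

y5 = True:
  propagation gives y6=True, y3=True; an empty clause results — contradiction.
y5 = False:
  propagation gives y4=False; an empty clause results — contradiction.
Every branch closes, so no satisfying assignment exists.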